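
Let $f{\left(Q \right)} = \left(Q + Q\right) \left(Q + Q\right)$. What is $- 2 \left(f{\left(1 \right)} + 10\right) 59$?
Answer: $-1652$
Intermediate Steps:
$f{\left(Q \right)} = 4 Q^{2}$ ($f{\left(Q \right)} = 2 Q 2 Q = 4 Q^{2}$)
$- 2 \left(f{\left(1 \right)} + 10\right) 59 = - 2 \left(4 \cdot 1^{2} + 10\right) 59 = - 2 \left(4 \cdot 1 + 10\right) 59 = - 2 \left(4 + 10\right) 59 = - 2 \cdot 14 \cdot 59 = \left(-2\right) 826 = -1652$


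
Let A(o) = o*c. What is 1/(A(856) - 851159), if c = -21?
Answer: -1/869135 ≈ -1.1506e-6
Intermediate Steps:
A(o) = -21*o (A(o) = o*(-21) = -21*o)
1/(A(856) - 851159) = 1/(-21*856 - 851159) = 1/(-17976 - 851159) = 1/(-869135) = -1/869135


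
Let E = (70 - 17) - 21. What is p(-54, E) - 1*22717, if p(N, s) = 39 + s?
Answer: -22646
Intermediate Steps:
E = 32 (E = 53 - 21 = 32)
p(-54, E) - 1*22717 = (39 + 32) - 1*22717 = 71 - 22717 = -22646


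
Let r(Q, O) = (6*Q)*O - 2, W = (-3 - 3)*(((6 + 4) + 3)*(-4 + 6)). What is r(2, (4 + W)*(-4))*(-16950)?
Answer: -123633300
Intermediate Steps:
W = -156 (W = -6*(10 + 3)*2 = -78*2 = -6*26 = -156)
r(Q, O) = -2 + 6*O*Q (r(Q, O) = 6*O*Q - 2 = -2 + 6*O*Q)
r(2, (4 + W)*(-4))*(-16950) = (-2 + 6*((4 - 156)*(-4))*2)*(-16950) = (-2 + 6*(-152*(-4))*2)*(-16950) = (-2 + 6*608*2)*(-16950) = (-2 + 7296)*(-16950) = 7294*(-16950) = -123633300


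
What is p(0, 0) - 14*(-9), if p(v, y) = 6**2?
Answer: 162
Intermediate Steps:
p(v, y) = 36
p(0, 0) - 14*(-9) = 36 - 14*(-9) = 36 + 126 = 162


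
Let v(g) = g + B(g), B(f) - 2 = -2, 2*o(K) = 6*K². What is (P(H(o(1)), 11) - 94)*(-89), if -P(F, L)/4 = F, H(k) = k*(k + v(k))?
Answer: 14774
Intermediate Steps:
o(K) = 3*K² (o(K) = (6*K²)/2 = 3*K²)
B(f) = 0 (B(f) = 2 - 2 = 0)
v(g) = g (v(g) = g + 0 = g)
H(k) = 2*k² (H(k) = k*(k + k) = k*(2*k) = 2*k²)
P(F, L) = -4*F
(P(H(o(1)), 11) - 94)*(-89) = (-8*(3*1²)² - 94)*(-89) = (-8*(3*1)² - 94)*(-89) = (-8*3² - 94)*(-89) = (-8*9 - 94)*(-89) = (-4*18 - 94)*(-89) = (-72 - 94)*(-89) = -166*(-89) = 14774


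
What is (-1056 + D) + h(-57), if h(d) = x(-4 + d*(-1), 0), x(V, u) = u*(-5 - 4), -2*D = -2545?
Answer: 433/2 ≈ 216.50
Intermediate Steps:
D = 2545/2 (D = -1/2*(-2545) = 2545/2 ≈ 1272.5)
x(V, u) = -9*u (x(V, u) = u*(-9) = -9*u)
h(d) = 0 (h(d) = -9*0 = 0)
(-1056 + D) + h(-57) = (-1056 + 2545/2) + 0 = 433/2 + 0 = 433/2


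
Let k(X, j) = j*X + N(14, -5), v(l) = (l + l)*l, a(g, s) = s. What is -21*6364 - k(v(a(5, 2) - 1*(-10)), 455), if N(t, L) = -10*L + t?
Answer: -264748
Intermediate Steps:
v(l) = 2*l**2 (v(l) = (2*l)*l = 2*l**2)
N(t, L) = t - 10*L
k(X, j) = 64 + X*j (k(X, j) = j*X + (14 - 10*(-5)) = X*j + (14 + 50) = X*j + 64 = 64 + X*j)
-21*6364 - k(v(a(5, 2) - 1*(-10)), 455) = -21*6364 - (64 + (2*(2 - 1*(-10))**2)*455) = -133644 - (64 + (2*(2 + 10)**2)*455) = -133644 - (64 + (2*12**2)*455) = -133644 - (64 + (2*144)*455) = -133644 - (64 + 288*455) = -133644 - (64 + 131040) = -133644 - 1*131104 = -133644 - 131104 = -264748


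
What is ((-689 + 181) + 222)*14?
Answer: -4004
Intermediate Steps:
((-689 + 181) + 222)*14 = (-508 + 222)*14 = -286*14 = -4004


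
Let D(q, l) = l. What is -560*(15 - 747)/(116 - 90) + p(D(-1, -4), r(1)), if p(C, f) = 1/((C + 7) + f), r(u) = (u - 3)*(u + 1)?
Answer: 204947/13 ≈ 15765.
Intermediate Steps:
r(u) = (1 + u)*(-3 + u) (r(u) = (-3 + u)*(1 + u) = (1 + u)*(-3 + u))
p(C, f) = 1/(7 + C + f) (p(C, f) = 1/((7 + C) + f) = 1/(7 + C + f))
-560*(15 - 747)/(116 - 90) + p(D(-1, -4), r(1)) = -560*(15 - 747)/(116 - 90) + 1/(7 - 4 + (-3 + 1² - 2*1)) = -(-409920)/26 + 1/(7 - 4 + (-3 + 1 - 2)) = -(-409920)/26 + 1/(7 - 4 - 4) = -560*(-366/13) + 1/(-1) = 204960/13 - 1 = 204947/13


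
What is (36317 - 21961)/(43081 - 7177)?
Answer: 3589/8976 ≈ 0.39984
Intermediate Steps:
(36317 - 21961)/(43081 - 7177) = 14356/35904 = 14356*(1/35904) = 3589/8976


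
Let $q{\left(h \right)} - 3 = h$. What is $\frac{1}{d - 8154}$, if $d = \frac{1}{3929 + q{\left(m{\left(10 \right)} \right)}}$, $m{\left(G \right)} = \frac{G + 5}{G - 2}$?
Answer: $- \frac{31471}{256614526} \approx -0.00012264$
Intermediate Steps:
$m{\left(G \right)} = \frac{5 + G}{-2 + G}$
$q{\left(h \right)} = 3 + h$
$d = \frac{8}{31471}$ ($d = \frac{1}{3929 + \left(3 + \frac{5 + 10}{-2 + 10}\right)} = \frac{1}{3929 + \left(3 + \frac{1}{8} \cdot 15\right)} = \frac{1}{3929 + \left(3 + \frac{15}{8}\right)} = \frac{1}{3929 + \frac{39}{8}} = \frac{1}{\frac{31471}{8}} = \frac{8}{31471} \approx 0.0002542$)
$\frac{1}{d - 8154} = \frac{1}{\frac{8}{31471} - 8154} = \frac{1}{- \frac{256614526}{31471}} = - \frac{31471}{256614526}$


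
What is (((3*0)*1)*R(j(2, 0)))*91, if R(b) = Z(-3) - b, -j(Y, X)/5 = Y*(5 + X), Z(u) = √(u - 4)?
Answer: 0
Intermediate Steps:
Z(u) = √(-4 + u)
j(Y, X) = -5*Y*(5 + X)
R(b) = -b + I*√7 (R(b) = √(-4 - 3) - b = √(-7) - b = I*√7 - b = -b + I*√7)
(((3*0)*1)*R(j(2, 0)))*91 = (((3*0)*1)*(-(-5)*2*(5 + 0) + I*√7))*91 = ((0*1)*(-(-5)*2*5 + I*√7))*91 = (0*(-1*(-50) + I*√7))*91 = (0*(50 + I*√7))*91 = 0*91 = 0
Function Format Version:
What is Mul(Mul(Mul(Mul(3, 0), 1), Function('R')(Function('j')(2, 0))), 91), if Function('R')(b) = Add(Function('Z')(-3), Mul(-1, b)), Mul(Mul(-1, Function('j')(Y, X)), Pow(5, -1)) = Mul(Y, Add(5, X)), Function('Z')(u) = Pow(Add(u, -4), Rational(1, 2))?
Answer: 0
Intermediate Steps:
Function('Z')(u) = Pow(Add(-4, u), Rational(1, 2))
Function('j')(Y, X) = Mul(-5, Y, Add(5, X)) (Function('j')(Y, X) = Mul(-5, Mul(Y, Add(5, X))) = Mul(-5, Y, Add(5, X)))
Function('R')(b) = Add(Mul(-1, b), Mul(I, Pow(7, Rational(1, 2)))) (Function('R')(b) = Add(Pow(Add(-4, -3), Rational(1, 2)), Mul(-1, b)) = Add(Pow(-7, Rational(1, 2)), Mul(-1, b)) = Add(Mul(I, Pow(7, Rational(1, 2))), Mul(-1, b)) = Add(Mul(-1, b), Mul(I, Pow(7, Rational(1, 2)))))
Mul(Mul(Mul(Mul(3, 0), 1), Function('R')(Function('j')(2, 0))), 91) = Mul(Mul(Mul(Mul(3, 0), 1), Add(Mul(-1, Mul(-5, 2, Add(5, 0))), Mul(I, Pow(7, Rational(1, 2))))), 91) = Mul(Mul(Mul(0, 1), Add(Mul(-1, Mul(-5, 2, 5)), Mul(I, Pow(7, Rational(1, 2))))), 91) = Mul(Mul(0, Add(Mul(-1, -50), Mul(I, Pow(7, Rational(1, 2))))), 91) = Mul(Mul(0, Add(50, Mul(I, Pow(7, Rational(1, 2))))), 91) = Mul(0, 91) = 0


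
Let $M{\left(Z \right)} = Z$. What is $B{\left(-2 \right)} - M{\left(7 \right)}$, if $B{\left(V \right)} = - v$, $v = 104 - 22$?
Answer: $-89$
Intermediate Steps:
$v = 82$
$B{\left(V \right)} = -82$ ($B{\left(V \right)} = \left(-1\right) 82 = -82$)
$B{\left(-2 \right)} - M{\left(7 \right)} = -82 - 7 = -89$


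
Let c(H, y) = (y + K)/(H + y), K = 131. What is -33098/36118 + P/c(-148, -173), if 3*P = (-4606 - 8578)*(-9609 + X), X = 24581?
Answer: -190710451183241/379239 ≈ -5.0288e+8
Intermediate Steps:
P = -197390848/3 (P = ((-4606 - 8578)*(-9609 + 24581))/3 = (-13184*14972)/3 = (⅓)*(-197390848) = -197390848/3 ≈ -6.5797e+7)
c(H, y) = (131 + y)/(H + y) (c(H, y) = (y + 131)/(H + y) = (131 + y)/(H + y))
-33098/36118 + P/c(-148, -173) = -33098/36118 - 197390848*(-148 - 173)/(131 - 173)/3 = -33098*1/36118 - 197390848/(3*(-42/(-321))) = -16549/18059 - 197390848/(3*((-1/321*(-42)))) = -16549/18059 - 197390848/(3*14/107) = -16549/18059 - 197390848/3*107/14 = -16549/18059 - 10560410368/21 = -190710451183241/379239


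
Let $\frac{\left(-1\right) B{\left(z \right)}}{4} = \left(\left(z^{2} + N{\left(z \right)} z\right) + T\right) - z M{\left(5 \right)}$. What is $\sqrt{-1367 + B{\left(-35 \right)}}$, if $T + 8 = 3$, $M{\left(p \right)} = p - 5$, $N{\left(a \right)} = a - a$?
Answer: $i \sqrt{6247} \approx 79.038 i$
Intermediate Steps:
$N{\left(a \right)} = 0$
$M{\left(p \right)} = -5 + p$ ($M{\left(p \right)} = p - 5 = -5 + p$)
$T = -5$ ($T = -8 + 3 = -5$)
$B{\left(z \right)} = 20 - 4 z^{2}$ ($B{\left(z \right)} = - 4 \left(\left(\left(z^{2} + 0 z\right) - 5\right) - z \left(-5 + 5\right)\right) = - 4 \left(\left(\left(z^{2} + 0\right) - 5\right) - z 0\right) = - 4 \left(\left(z^{2} - 5\right) - 0\right) = - 4 \left(\left(-5 + z^{2}\right) + 0\right) = - 4 \left(-5 + z^{2}\right) = 20 - 4 z^{2}$)
$\sqrt{-1367 + B{\left(-35 \right)}} = \sqrt{-1367 + \left(20 - 4 \left(-35\right)^{2}\right)} = \sqrt{-1367 + \left(20 - 4900\right)} = \sqrt{-1367 - 4880} = \sqrt{-6247} = i \sqrt{6247}$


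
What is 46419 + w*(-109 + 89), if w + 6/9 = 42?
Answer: 136777/3 ≈ 45592.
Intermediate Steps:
w = 124/3 (w = -2/3 + 42 = 124/3 ≈ 41.333)
46419 + w*(-109 + 89) = 46419 + 124*(-109 + 89)/3 = 46419 + (124/3)*(-20) = 46419 - 2480/3 = 136777/3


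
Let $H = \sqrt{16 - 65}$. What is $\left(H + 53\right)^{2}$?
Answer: $2760 + 742 i \approx 2760.0 + 742.0 i$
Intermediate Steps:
$H = 7 i$ ($H = \sqrt{-49} = 7 i \approx 7.0 i$)
$\left(H + 53\right)^{2} = \left(7 i + 53\right)^{2} = \left(53 + 7 i\right)^{2}$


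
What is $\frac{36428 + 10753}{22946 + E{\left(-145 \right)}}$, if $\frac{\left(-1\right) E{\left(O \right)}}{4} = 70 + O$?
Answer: $\frac{47181}{23246} \approx 2.0296$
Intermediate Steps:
$E{\left(O \right)} = -280 - 4 O$ ($E{\left(O \right)} = - 4 \left(70 + O\right) = -280 - 4 O$)
$\frac{36428 + 10753}{22946 + E{\left(-145 \right)}} = \frac{36428 + 10753}{22946 - -300} = \frac{47181}{22946 + \left(-280 + 580\right)} = \frac{47181}{22946 + 300} = \frac{47181}{23246}$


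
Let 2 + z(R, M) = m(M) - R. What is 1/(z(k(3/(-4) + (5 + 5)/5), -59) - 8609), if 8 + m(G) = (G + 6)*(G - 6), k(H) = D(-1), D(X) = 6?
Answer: -1/5180 ≈ -0.00019305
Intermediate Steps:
k(H) = 6
m(G) = -8 + (-6 + G)*(6 + G) (m(G) = -8 + (G + 6)*(G - 6) = -8 + (6 + G)*(-6 + G) = -8 + (-6 + G)*(6 + G))
z(R, M) = -46 + M² - R (z(R, M) = -2 + ((-44 + M²) - R) = -2 + (-44 + M² - R) = -46 + M² - R)
1/(z(k(3/(-4) + (5 + 5)/5), -59) - 8609) = 1/((-46 + (-59)² - 1*6) - 8609) = 1/((-46 + 3481 - 6) - 8609) = 1/(3429 - 8609) = 1/(-5180) = -1/5180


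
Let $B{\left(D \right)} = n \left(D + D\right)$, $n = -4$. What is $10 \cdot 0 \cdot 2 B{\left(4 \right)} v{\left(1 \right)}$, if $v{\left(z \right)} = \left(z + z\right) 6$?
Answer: $0$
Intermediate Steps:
$B{\left(D \right)} = - 8 D$ ($B{\left(D \right)} = - 4 \left(D + D\right) = - 4 \cdot 2 D = - 8 D$)
$v{\left(z \right)} = 12 z$ ($v{\left(z \right)} = 2 z 6 = 12 z$)
$10 \cdot 0 \cdot 2 B{\left(4 \right)} v{\left(1 \right)} = 10 \cdot 0 \cdot 2 \left(\left(-8\right) 4\right) 12 \cdot 1 = 0 \cdot 2 \left(-32\right) 12 = 0 \left(\left(-64\right) 12\right) = 0 \left(-768\right) = 0$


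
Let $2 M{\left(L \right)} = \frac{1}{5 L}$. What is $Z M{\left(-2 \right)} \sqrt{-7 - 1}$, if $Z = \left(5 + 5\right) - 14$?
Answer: $\frac{2 i \sqrt{2}}{5} \approx 0.56569 i$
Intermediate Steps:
$Z = -4$ ($Z = 10 - 14 = -4$)
$M{\left(L \right)} = \frac{1}{10 L}$ ($M{\left(L \right)} = \frac{1}{2 \cdot 5 L} = \frac{\frac{1}{5} \frac{1}{L}}{2} = \frac{1}{10 L}$)
$Z M{\left(-2 \right)} \sqrt{-7 - 1} = - 4 \frac{1}{10 \left(-2\right)} \sqrt{-7 - 1} = - 4 \cdot \frac{1}{10} \left(- \frac{1}{2}\right) \sqrt{-8} = \left(-4\right) \left(- \frac{1}{20}\right) 2 i \sqrt{2} = \frac{2 i \sqrt{2}}{5}$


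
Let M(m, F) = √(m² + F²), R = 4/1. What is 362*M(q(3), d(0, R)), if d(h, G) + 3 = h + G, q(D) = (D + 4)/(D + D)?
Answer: 181*√85/3 ≈ 556.25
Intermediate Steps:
R = 4 (R = 4*1 = 4)
q(D) = (4 + D)/(2*D) (q(D) = (4 + D)/((2*D)) = (4 + D)*(1/(2*D)) = (4 + D)/(2*D))
d(h, G) = -3 + G + h (d(h, G) = -3 + (h + G) = -3 + (G + h) = -3 + G + h)
M(m, F) = √(F² + m²)
362*M(q(3), d(0, R)) = 362*√((-3 + 4 + 0)² + ((½)*(4 + 3)/3)²) = 362*√(1² + ((½)*(⅓)*7)²) = 362*√(1 + (7/6)²) = 362*√(1 + 49/36) = 362*√(85/36) = 362*(√85/6) = 181*√85/3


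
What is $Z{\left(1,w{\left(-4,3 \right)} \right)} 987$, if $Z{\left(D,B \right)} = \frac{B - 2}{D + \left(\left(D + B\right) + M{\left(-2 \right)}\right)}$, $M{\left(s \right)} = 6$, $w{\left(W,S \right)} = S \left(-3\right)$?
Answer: $10857$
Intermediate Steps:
$w{\left(W,S \right)} = - 3 S$
$Z{\left(D,B \right)} = \frac{-2 + B}{6 + B + 2 D}$ ($Z{\left(D,B \right)} = \frac{B - 2}{D + \left(\left(D + B\right) + 6\right)} = \frac{-2 + B}{D + \left(\left(B + D\right) + 6\right)} = \frac{-2 + B}{D + \left(6 + B + D\right)} = \frac{-2 + B}{6 + B + 2 D}$)
$Z{\left(1,w{\left(-4,3 \right)} \right)} 987 = \frac{-2 - 9}{6 - 9 + 2 \cdot 1} \cdot 987 = \frac{-2 - 9}{6 - 9 + 2} \cdot 987 = \frac{1}{-1} \left(-11\right) 987 = \left(-1\right) \left(-11\right) 987 = 11 \cdot 987 = 10857$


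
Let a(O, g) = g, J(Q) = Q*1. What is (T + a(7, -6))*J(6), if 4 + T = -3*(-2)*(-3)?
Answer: -168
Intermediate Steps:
J(Q) = Q
T = -22 (T = -4 - 3*(-2)*(-3) = -4 + 6*(-3) = -4 - 18 = -22)
(T + a(7, -6))*J(6) = (-22 - 6)*6 = -28*6 = -168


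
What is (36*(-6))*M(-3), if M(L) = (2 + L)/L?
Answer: -72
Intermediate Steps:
M(L) = (2 + L)/L
(36*(-6))*M(-3) = (36*(-6))*((2 - 3)/(-3)) = -(-72)*(-1) = -216*⅓ = -72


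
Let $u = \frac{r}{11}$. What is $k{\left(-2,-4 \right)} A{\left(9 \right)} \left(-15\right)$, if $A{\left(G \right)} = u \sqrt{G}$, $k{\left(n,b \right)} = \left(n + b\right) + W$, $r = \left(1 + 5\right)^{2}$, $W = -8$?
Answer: $\frac{22680}{11} \approx 2061.8$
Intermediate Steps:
$r = 36$ ($r = 6^{2} = 36$)
$k{\left(n,b \right)} = -8 + b + n$ ($k{\left(n,b \right)} = \left(n + b\right) - 8 = \left(b + n\right) - 8 = -8 + b + n$)
$u = \frac{36}{11} \approx 3.2727$
$A{\left(G \right)} = \frac{36 \sqrt{G}}{11}$
$k{\left(-2,-4 \right)} A{\left(9 \right)} \left(-15\right) = \left(-8 - 4 - 2\right) \frac{36 \sqrt{9}}{11} \left(-15\right) = - 14 \cdot \frac{36}{11} \cdot 3 \left(-15\right) = \left(-14\right) \frac{108}{11} \left(-15\right) = \left(- \frac{1512}{11}\right) \left(-15\right) = \frac{22680}{11}$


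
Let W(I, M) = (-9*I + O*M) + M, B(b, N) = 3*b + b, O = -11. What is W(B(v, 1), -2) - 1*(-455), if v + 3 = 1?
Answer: 547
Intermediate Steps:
v = -2 (v = -3 + 1 = -2)
B(b, N) = 4*b
W(I, M) = -10*M - 9*I (W(I, M) = (-9*I - 11*M) + M = (-11*M - 9*I) + M = -10*M - 9*I)
W(B(v, 1), -2) - 1*(-455) = (-10*(-2) - 36*(-2)) - 1*(-455) = (20 - 9*(-8)) + 455 = (20 + 72) + 455 = 92 + 455 = 547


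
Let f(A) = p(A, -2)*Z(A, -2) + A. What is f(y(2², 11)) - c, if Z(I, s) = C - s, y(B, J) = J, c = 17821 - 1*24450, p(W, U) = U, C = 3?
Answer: 6630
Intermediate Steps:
c = -6629 (c = 17821 - 24450 = -6629)
Z(I, s) = 3 - s
f(A) = -10 + A (f(A) = -2*(3 - 1*(-2)) + A = -2*(3 + 2) + A = -2*5 + A = -10 + A)
f(y(2², 11)) - c = (-10 + 11) - 1*(-6629) = 1 + 6629 = 6630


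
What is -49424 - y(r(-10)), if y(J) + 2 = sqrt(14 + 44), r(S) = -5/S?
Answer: -49422 - sqrt(58) ≈ -49430.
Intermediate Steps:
y(J) = -2 + sqrt(58) (y(J) = -2 + sqrt(14 + 44) = -2 + sqrt(58))
-49424 - y(r(-10)) = -49424 - (-2 + sqrt(58)) = -49424 + (2 - sqrt(58)) = -49422 - sqrt(58)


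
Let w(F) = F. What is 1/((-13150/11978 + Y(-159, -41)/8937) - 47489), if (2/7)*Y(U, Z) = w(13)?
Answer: -107047386/5083690290305 ≈ -2.1057e-5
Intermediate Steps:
Y(U, Z) = 91/2 (Y(U, Z) = (7/2)*13 = 91/2)
1/((-13150/11978 + Y(-159, -41)/8937) - 47489) = 1/((-13150/11978 + (91/2)/8937) - 47489) = 1/((-13150*1/11978 + (91/2)*(1/8937)) - 47489) = 1/((-6575/5989 + 91/17874) - 47489) = 1/(-116976551/107047386 - 47489) = 1/(-5083690290305/107047386) = -107047386/5083690290305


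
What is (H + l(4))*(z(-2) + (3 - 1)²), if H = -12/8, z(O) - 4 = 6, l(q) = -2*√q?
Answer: -77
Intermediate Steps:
z(O) = 10 (z(O) = 4 + 6 = 10)
H = -3/2 (H = -12*⅛ = -3/2 ≈ -1.5000)
(H + l(4))*(z(-2) + (3 - 1)²) = (-3/2 - 2*√4)*(10 + (3 - 1)²) = (-3/2 - 2*2)*(10 + 2²) = (-3/2 - 4)*(10 + 4) = -11/2*14 = -77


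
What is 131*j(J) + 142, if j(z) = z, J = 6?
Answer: 928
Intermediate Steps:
131*j(J) + 142 = 131*6 + 142 = 786 + 142 = 928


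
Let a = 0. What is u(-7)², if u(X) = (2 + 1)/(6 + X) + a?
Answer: 9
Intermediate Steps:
u(X) = 3/(6 + X) (u(X) = (2 + 1)/(6 + X) + 0 = 3/(6 + X) + 0 = 3/(6 + X))
u(-7)² = (3/(6 - 7))² = (3/(-1))² = (3*(-1))² = (-3)² = 9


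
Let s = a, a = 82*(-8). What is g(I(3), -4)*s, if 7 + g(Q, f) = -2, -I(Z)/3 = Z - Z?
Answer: 5904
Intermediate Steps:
I(Z) = 0 (I(Z) = -3*(Z - Z) = -3*0 = 0)
a = -656
g(Q, f) = -9 (g(Q, f) = -7 - 2 = -9)
s = -656
g(I(3), -4)*s = -9*(-656) = 5904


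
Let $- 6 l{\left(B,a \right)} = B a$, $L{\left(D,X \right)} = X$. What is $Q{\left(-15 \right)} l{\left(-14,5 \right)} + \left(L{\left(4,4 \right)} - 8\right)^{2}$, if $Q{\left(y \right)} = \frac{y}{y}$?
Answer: $\frac{83}{3} \approx 27.667$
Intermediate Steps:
$Q{\left(y \right)} = 1$
$l{\left(B,a \right)} = - \frac{B a}{6}$
$Q{\left(-15 \right)} l{\left(-14,5 \right)} + \left(L{\left(4,4 \right)} - 8\right)^{2} = 1 \left(\left(- \frac{1}{6}\right) \left(-14\right) 5\right) + \left(4 - 8\right)^{2} = 1 \cdot \frac{35}{3} + \left(-4\right)^{2} = \frac{35}{3} + 16 = \frac{83}{3}$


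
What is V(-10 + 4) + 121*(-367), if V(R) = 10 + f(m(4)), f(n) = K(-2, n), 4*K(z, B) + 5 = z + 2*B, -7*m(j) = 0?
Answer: -177595/4 ≈ -44399.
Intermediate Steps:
m(j) = 0 (m(j) = -⅐*0 = 0)
K(z, B) = -5/4 + B/2 + z/4 (K(z, B) = -5/4 + (z + 2*B)/4 = -5/4 + (B/2 + z/4) = -5/4 + B/2 + z/4)
f(n) = -7/4 + n/2 (f(n) = -5/4 + n/2 + (¼)*(-2) = -5/4 + n/2 - ½ = -7/4 + n/2)
V(R) = 33/4 (V(R) = 10 + (-7/4 + (½)*0) = 10 + (-7/4 + 0) = 10 - 7/4 = 33/4)
V(-10 + 4) + 121*(-367) = 33/4 + 121*(-367) = 33/4 - 44407 = -177595/4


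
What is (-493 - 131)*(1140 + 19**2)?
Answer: -936624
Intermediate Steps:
(-493 - 131)*(1140 + 19**2) = -624*(1140 + 361) = -624*1501 = -936624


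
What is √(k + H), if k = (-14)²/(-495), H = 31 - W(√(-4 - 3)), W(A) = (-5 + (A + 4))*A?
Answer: √(1023770 + 27225*I*√7)/165 ≈ 6.136 + 0.21559*I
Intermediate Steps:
W(A) = A*(-1 + A) (W(A) = (-5 + (4 + A))*A = (-1 + A)*A = A*(-1 + A))
H = 31 - I*√7*(-1 + I*√7) (H = 31 - √(-4 - 3)*(-1 + √(-4 - 3)) = 31 - √(-7)*(-1 + √(-7)) = 31 - I*√7*(-1 + I*√7) ≈ 38.0 + 2.6458*I)
k = -196/495 (k = 196*(-1/495) = -196/495 ≈ -0.39596)
√(k + H) = √(-196/495 + (38 + I*√7)) = √(18614/495 + I*√7)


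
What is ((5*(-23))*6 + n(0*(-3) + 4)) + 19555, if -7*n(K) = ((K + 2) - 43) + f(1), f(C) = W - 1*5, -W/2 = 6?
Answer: 132109/7 ≈ 18873.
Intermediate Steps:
W = -12 (W = -2*6 = -12)
f(C) = -17 (f(C) = -12 - 1*5 = -12 - 5 = -17)
n(K) = 58/7 - K/7 (n(K) = -(((K + 2) - 43) - 17)/7 = -(((2 + K) - 43) - 17)/7 = -((-41 + K) - 17)/7 = -(-58 + K)/7 = 58/7 - K/7)
((5*(-23))*6 + n(0*(-3) + 4)) + 19555 = ((5*(-23))*6 + (58/7 - (0*(-3) + 4)/7)) + 19555 = (-115*6 + (58/7 - (0 + 4)/7)) + 19555 = (-690 + (58/7 - 1/7*4)) + 19555 = (-690 + (58/7 - 4/7)) + 19555 = (-690 + 54/7) + 19555 = -4776/7 + 19555 = 132109/7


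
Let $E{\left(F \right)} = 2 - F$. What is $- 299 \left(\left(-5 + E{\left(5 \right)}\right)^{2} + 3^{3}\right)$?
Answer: $-27209$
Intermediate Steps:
$- 299 \left(\left(-5 + E{\left(5 \right)}\right)^{2} + 3^{3}\right) = - 299 \left(\left(-5 + \left(2 - 5\right)\right)^{2} + 3^{3}\right) = - 299 \left(\left(-5 + \left(2 - 5\right)\right)^{2} + 27\right) = - 299 \left(\left(-5 - 3\right)^{2} + 27\right) = - 299 \left(\left(-8\right)^{2} + 27\right) = - 299 \left(64 + 27\right) = \left(-299\right) 91 = -27209$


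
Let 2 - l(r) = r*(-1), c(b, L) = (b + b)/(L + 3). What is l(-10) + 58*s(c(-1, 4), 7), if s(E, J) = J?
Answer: 398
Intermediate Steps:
c(b, L) = 2*b/(3 + L) (c(b, L) = (2*b)/(3 + L) = 2*b/(3 + L))
l(r) = 2 + r (l(r) = 2 - r*(-1) = 2 - (-1)*r = 2 + r)
l(-10) + 58*s(c(-1, 4), 7) = (2 - 10) + 58*7 = -8 + 406 = 398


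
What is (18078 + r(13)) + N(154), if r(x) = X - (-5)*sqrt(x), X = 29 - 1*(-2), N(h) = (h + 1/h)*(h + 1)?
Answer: 6464921/154 + 5*sqrt(13) ≈ 41998.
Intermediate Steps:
N(h) = (1 + h)*(h + 1/h) (N(h) = (h + 1/h)*(1 + h) = (1 + h)*(h + 1/h))
X = 31 (X = 29 + 2 = 31)
r(x) = 31 + 5*sqrt(x) (r(x) = 31 - (-5)*sqrt(x) = 31 + 5*sqrt(x))
(18078 + r(13)) + N(154) = (18078 + (31 + 5*sqrt(13))) + (1 + 154 + 1/154 + 154**2) = (18109 + 5*sqrt(13)) + (1 + 154 + 1/154 + 23716) = (18109 + 5*sqrt(13)) + 3676135/154 = 6464921/154 + 5*sqrt(13)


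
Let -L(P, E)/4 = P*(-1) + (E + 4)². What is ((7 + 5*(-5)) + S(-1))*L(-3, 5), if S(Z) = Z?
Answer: 6384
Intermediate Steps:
L(P, E) = -4*(4 + E)² + 4*P (L(P, E) = -4*(P*(-1) + (E + 4)²) = -4*(-P + (4 + E)²) = -4*((4 + E)² - P) = -4*(4 + E)² + 4*P)
((7 + 5*(-5)) + S(-1))*L(-3, 5) = ((7 + 5*(-5)) - 1)*(-4*(4 + 5)² + 4*(-3)) = ((7 - 25) - 1)*(-4*9² - 12) = (-18 - 1)*(-4*81 - 12) = -19*(-324 - 12) = -19*(-336) = 6384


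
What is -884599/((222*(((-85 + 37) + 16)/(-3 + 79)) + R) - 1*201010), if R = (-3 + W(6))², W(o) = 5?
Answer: 16807381/3820890 ≈ 4.3988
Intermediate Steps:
R = 4 (R = (-3 + 5)² = 2² = 4)
-884599/((222*(((-85 + 37) + 16)/(-3 + 79)) + R) - 1*201010) = -884599/((222*(((-85 + 37) + 16)/(-3 + 79)) + 4) - 1*201010) = -884599/((222*((-48 + 16)/76) + 4) - 201010) = -884599/((222*(-32*1/76) + 4) - 201010) = -884599/((222*(-8/19) + 4) - 201010) = -884599/((-1776/19 + 4) - 201010) = -884599/(-1700/19 - 201010) = -884599/(-3820890/19) = -884599*(-19/3820890) = 16807381/3820890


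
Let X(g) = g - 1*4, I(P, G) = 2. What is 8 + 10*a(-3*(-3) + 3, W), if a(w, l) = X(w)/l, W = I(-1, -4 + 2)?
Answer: 48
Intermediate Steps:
W = 2
X(g) = -4 + g (X(g) = g - 4 = -4 + g)
a(w, l) = (-4 + w)/l
8 + 10*a(-3*(-3) + 3, W) = 8 + 10*((-4 + (-3*(-3) + 3))/2) = 8 + 10*((-4 + (9 + 3))/2) = 8 + 10*((-4 + 12)/2) = 8 + 10*((½)*8) = 8 + 10*4 = 8 + 40 = 48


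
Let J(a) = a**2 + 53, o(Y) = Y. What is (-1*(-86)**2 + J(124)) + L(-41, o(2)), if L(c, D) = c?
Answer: 7992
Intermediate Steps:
J(a) = 53 + a**2
(-1*(-86)**2 + J(124)) + L(-41, o(2)) = (-1*(-86)**2 + (53 + 124**2)) - 41 = (-1*7396 + (53 + 15376)) - 41 = (-7396 + 15429) - 41 = 8033 - 41 = 7992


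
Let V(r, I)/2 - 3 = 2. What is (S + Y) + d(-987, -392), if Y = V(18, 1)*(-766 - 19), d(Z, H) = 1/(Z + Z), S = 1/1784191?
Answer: -27647647099117/3521993034 ≈ -7850.0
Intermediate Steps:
S = 1/1784191 ≈ 5.6048e-7
V(r, I) = 10 (V(r, I) = 6 + 2*2 = 6 + 4 = 10)
d(Z, H) = 1/(2*Z)
Y = -7850 (Y = 10*(-766 - 19) = 10*(-785) = -7850)
(S + Y) + d(-987, -392) = (1/1784191 - 7850) + (1/2)/(-987) = -14005899349/1784191 + (1/2)*(-1/987) = -14005899349/1784191 - 1/1974 = -27647647099117/3521993034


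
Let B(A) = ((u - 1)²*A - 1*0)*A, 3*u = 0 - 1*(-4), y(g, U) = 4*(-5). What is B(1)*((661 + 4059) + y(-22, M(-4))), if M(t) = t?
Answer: 4700/9 ≈ 522.22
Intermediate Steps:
y(g, U) = -20
u = 4/3 (u = (0 - 1*(-4))/3 = (0 + 4)/3 = (⅓)*4 = 4/3 ≈ 1.3333)
B(A) = A²/9 (B(A) = ((4/3 - 1)²*A - 1*0)*A = ((⅓)²*A + 0)*A = (A/9 + 0)*A = (A/9)*A = A²/9)
B(1)*((661 + 4059) + y(-22, M(-4))) = ((⅑)*1²)*((661 + 4059) - 20) = ((⅑)*1)*(4720 - 20) = (⅑)*4700 = 4700/9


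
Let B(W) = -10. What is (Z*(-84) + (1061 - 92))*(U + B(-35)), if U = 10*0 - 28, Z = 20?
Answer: 27018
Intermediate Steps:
U = -28 (U = 0 - 28 = -28)
(Z*(-84) + (1061 - 92))*(U + B(-35)) = (20*(-84) + (1061 - 92))*(-28 - 10) = (-1680 + 969)*(-38) = -711*(-38) = 27018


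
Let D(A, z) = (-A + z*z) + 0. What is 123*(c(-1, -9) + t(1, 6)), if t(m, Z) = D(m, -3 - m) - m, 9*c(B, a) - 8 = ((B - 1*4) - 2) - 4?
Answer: 1681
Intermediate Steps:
D(A, z) = z**2 - A (D(A, z) = (-A + z**2) + 0 = (z**2 - A) + 0 = z**2 - A)
c(B, a) = -2/9 + B/9 (c(B, a) = 8/9 + (((B - 1*4) - 2) - 4)/9 = 8/9 + (((B - 4) - 2) - 4)/9 = 8/9 + (((-4 + B) - 2) - 4)/9 = 8/9 + ((-6 + B) - 4)/9 = 8/9 + (-10 + B)/9 = 8/9 + (-10/9 + B/9) = -2/9 + B/9)
t(m, Z) = (-3 - m)**2 - 2*m (t(m, Z) = ((-3 - m)**2 - m) - m = (-3 - m)**2 - 2*m)
123*(c(-1, -9) + t(1, 6)) = 123*((-2/9 + (1/9)*(-1)) + ((3 + 1)**2 - 2*1)) = 123*((-2/9 - 1/9) + (4**2 - 2)) = 123*(-1/3 + (16 - 2)) = 123*(-1/3 + 14) = 123*(41/3) = 1681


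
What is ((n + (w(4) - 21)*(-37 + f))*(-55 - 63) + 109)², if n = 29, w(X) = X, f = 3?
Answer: 5114681289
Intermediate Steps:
((n + (w(4) - 21)*(-37 + f))*(-55 - 63) + 109)² = ((29 + (4 - 21)*(-37 + 3))*(-55 - 63) + 109)² = ((29 - 17*(-34))*(-118) + 109)² = ((29 + 578)*(-118) + 109)² = (607*(-118) + 109)² = (-71626 + 109)² = (-71517)² = 5114681289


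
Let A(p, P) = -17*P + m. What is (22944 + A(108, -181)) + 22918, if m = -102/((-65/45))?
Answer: 637125/13 ≈ 49010.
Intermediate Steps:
m = 918/13 (m = -102/((-65*1/45)) = -102/(-13/9) = -102*(-9/13) = 918/13 ≈ 70.615)
A(p, P) = 918/13 - 17*P (A(p, P) = -17*P + 918/13 = 918/13 - 17*P)
(22944 + A(108, -181)) + 22918 = (22944 + (918/13 - 17*(-181))) + 22918 = (22944 + (918/13 + 3077)) + 22918 = (22944 + 40919/13) + 22918 = 339191/13 + 22918 = 637125/13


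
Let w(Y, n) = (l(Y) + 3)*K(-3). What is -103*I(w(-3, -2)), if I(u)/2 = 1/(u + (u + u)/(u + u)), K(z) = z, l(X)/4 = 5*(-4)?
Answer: -103/116 ≈ -0.88793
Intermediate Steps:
l(X) = -80 (l(X) = 4*(5*(-4)) = 4*(-20) = -80)
w(Y, n) = 231 (w(Y, n) = (-80 + 3)*(-3) = -77*(-3) = 231)
I(u) = 2/(1 + u) (I(u) = 2/(u + (u + u)/(u + u)) = 2/(u + (2*u)/((2*u))) = 2/(u + (2*u)*(1/(2*u))) = 2/(u + 1) = 2/(1 + u))
-103*I(w(-3, -2)) = -206/(1 + 231) = -206/232 = -103*1/116 = -103/116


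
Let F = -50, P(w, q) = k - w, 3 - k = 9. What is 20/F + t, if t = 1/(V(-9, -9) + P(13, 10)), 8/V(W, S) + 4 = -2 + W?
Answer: -661/1465 ≈ -0.45119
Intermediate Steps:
k = -6 (k = 3 - 1*9 = 3 - 9 = -6)
P(w, q) = -6 - w
V(W, S) = 8/(-6 + W) (V(W, S) = 8/(-4 + (-2 + W)) = 8/(-6 + W))
t = -15/293 (t = 1/(8/(-6 - 9) + (-6 - 1*13)) = 1/(8/(-15) + (-6 - 13)) = 1/(8*(-1/15) - 19) = 1/(-8/15 - 19) = 1/(-293/15) = -15/293 ≈ -0.051195)
20/F + t = 20/(-50) - 15/293 = 20*(-1/50) - 15/293 = -2/5 - 15/293 = -661/1465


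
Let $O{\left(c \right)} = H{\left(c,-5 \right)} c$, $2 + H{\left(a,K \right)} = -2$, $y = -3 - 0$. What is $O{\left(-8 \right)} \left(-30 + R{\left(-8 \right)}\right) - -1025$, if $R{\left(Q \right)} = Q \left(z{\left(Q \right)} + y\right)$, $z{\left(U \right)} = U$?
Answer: $2881$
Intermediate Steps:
$y = -3$ ($y = -3 + 0 = -3$)
$H{\left(a,K \right)} = -4$ ($H{\left(a,K \right)} = -2 - 2 = -4$)
$O{\left(c \right)} = - 4 c$
$R{\left(Q \right)} = Q \left(-3 + Q\right)$ ($R{\left(Q \right)} = Q \left(Q - 3\right) = Q \left(-3 + Q\right)$)
$O{\left(-8 \right)} \left(-30 + R{\left(-8 \right)}\right) - -1025 = \left(-4\right) \left(-8\right) \left(-30 - 8 \left(-3 - 8\right)\right) - -1025 = 32 \left(-30 - -88\right) + 1025 = 32 \left(-30 + 88\right) + 1025 = 32 \cdot 58 + 1025 = 1856 + 1025 = 2881$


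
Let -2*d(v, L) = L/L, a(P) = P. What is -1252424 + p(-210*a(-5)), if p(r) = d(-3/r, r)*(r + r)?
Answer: -1253474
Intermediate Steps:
d(v, L) = -½ (d(v, L) = -L/(2*L) = -½*1 = -½)
p(r) = -r (p(r) = -(r + r)/2 = -r)
-1252424 + p(-210*a(-5)) = -1252424 - (-210)*(-5) = -1252424 - 1*1050 = -1252424 - 1050 = -1253474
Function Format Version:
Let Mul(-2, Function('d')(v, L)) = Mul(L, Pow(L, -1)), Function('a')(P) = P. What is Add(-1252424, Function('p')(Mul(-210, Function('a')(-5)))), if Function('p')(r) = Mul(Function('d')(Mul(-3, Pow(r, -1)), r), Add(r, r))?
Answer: -1253474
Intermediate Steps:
Function('d')(v, L) = Rational(-1, 2) (Function('d')(v, L) = Mul(Rational(-1, 2), Mul(L, Pow(L, -1))) = Mul(Rational(-1, 2), 1) = Rational(-1, 2))
Function('p')(r) = Mul(-1, r) (Function('p')(r) = Mul(Rational(-1, 2), Add(r, r)) = Mul(Rational(-1, 2), Mul(2, r)) = Mul(-1, r))
Add(-1252424, Function('p')(Mul(-210, Function('a')(-5)))) = Add(-1252424, Mul(-1, Mul(-210, -5))) = Add(-1252424, Mul(-1, 1050)) = Add(-1252424, -1050) = -1253474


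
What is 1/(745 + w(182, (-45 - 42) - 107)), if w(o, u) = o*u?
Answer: -1/34563 ≈ -2.8933e-5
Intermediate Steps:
1/(745 + w(182, (-45 - 42) - 107)) = 1/(745 + 182*((-45 - 42) - 107)) = 1/(745 + 182*(-87 - 107)) = 1/(745 + 182*(-194)) = 1/(745 - 35308) = 1/(-34563) = -1/34563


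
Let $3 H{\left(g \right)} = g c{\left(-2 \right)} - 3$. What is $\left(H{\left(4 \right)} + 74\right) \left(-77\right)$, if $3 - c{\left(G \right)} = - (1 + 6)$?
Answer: $- \frac{19943}{3} \approx -6647.7$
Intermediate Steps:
$c{\left(G \right)} = 10$ ($c{\left(G \right)} = 3 - - (1 + 6) = 3 - \left(-1\right) 7 = 3 - -7 = 3 + 7 = 10$)
$H{\left(g \right)} = -1 + \frac{10 g}{3}$ ($H{\left(g \right)} = \frac{g 10 - 3}{3} = \frac{10 g - 3}{3} = \frac{-3 + 10 g}{3} = -1 + \frac{10 g}{3}$)
$\left(H{\left(4 \right)} + 74\right) \left(-77\right) = \left(\left(-1 + \frac{10}{3} \cdot 4\right) + 74\right) \left(-77\right) = \left(\left(-1 + \frac{40}{3}\right) + 74\right) \left(-77\right) = \left(\frac{37}{3} + 74\right) \left(-77\right) = \frac{259}{3} \left(-77\right) = - \frac{19943}{3}$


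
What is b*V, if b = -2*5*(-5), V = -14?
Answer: -700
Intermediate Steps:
b = 50 (b = -10*(-5) = 50)
b*V = 50*(-14) = -700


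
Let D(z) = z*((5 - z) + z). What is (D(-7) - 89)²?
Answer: 15376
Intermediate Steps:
D(z) = 5*z (D(z) = z*5 = 5*z)
(D(-7) - 89)² = (5*(-7) - 89)² = (-35 - 89)² = (-124)² = 15376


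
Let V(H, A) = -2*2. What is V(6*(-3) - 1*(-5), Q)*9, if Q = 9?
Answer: -36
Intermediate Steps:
V(H, A) = -4
V(6*(-3) - 1*(-5), Q)*9 = -4*9 = -36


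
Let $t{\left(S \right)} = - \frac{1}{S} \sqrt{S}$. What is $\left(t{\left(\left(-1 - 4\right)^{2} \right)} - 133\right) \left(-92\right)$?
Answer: $\frac{61272}{5} \approx 12254.0$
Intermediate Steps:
$t{\left(S \right)} = - \frac{1}{\sqrt{S}}$
$\left(t{\left(\left(-1 - 4\right)^{2} \right)} - 133\right) \left(-92\right) = \left(- \frac{1}{5} - 133\right) \left(-92\right) = \left(- \frac{666}{5}\right) \left(-92\right) = \frac{61272}{5}$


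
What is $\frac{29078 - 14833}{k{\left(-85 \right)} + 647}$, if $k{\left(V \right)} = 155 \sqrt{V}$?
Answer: $\frac{9216515}{2460734} - \frac{2207975 i \sqrt{85}}{2460734} \approx 3.7454 - 8.2725 i$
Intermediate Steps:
$\frac{29078 - 14833}{k{\left(-85 \right)} + 647} = \frac{29078 - 14833}{155 \sqrt{-85} + 647} = \frac{14245}{155 i \sqrt{85} + 647} = \frac{14245}{647 + 155 i \sqrt{85}}$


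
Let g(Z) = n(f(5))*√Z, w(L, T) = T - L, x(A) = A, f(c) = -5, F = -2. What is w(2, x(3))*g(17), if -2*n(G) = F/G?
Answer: -√17/5 ≈ -0.82462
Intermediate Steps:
n(G) = 1/G (n(G) = -(-1)/G = 1/G)
g(Z) = -√Z/5 (g(Z) = √Z/(-5) = -√Z/5)
w(2, x(3))*g(17) = (3 - 1*2)*(-√17/5) = (3 - 2)*(-√17/5) = 1*(-√17/5) = -√17/5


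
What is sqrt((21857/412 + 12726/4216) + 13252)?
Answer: sqrt(39211254690639)/54281 ≈ 115.36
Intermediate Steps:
sqrt((21857/412 + 12726/4216) + 13252) = sqrt((21857*(1/412) + 12726*(1/4216)) + 13252) = sqrt((21857/412 + 6363/2108) + 13252) = sqrt(3043507/54281 + 13252) = sqrt(722375319/54281) = sqrt(39211254690639)/54281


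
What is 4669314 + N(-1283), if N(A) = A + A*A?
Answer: 6314120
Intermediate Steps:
N(A) = A + A²
4669314 + N(-1283) = 4669314 - 1283*(1 - 1283) = 4669314 - 1283*(-1282) = 4669314 + 1644806 = 6314120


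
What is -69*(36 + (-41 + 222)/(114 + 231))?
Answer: -12601/5 ≈ -2520.2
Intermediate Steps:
-69*(36 + (-41 + 222)/(114 + 231)) = -69*(36 + 181/345) = -69*12601/345 = -12601/5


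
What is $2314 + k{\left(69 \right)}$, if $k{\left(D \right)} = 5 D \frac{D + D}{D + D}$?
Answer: $2659$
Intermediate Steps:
$k{\left(D \right)} = 5 D$ ($k{\left(D \right)} = 5 D \frac{2 D}{2 D} = 5 D 2 D \frac{1}{2 D} = 5 D 1 = 5 D$)
$2314 + k{\left(69 \right)} = 2314 + 5 \cdot 69 = 2314 + 345 = 2659$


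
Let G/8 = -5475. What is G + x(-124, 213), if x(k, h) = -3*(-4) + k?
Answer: -43912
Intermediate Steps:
G = -43800 (G = 8*(-5475) = -43800)
x(k, h) = 12 + k
G + x(-124, 213) = -43800 + (12 - 124) = -43800 - 112 = -43912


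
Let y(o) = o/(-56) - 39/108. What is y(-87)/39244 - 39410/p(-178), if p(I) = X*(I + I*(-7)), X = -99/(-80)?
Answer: -1732196999663/58090852512 ≈ -29.819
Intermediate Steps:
X = 99/80 (X = -99*(-1/80) = 99/80 ≈ 1.2375)
y(o) = -13/36 - o/56 (y(o) = o*(-1/56) - 39*1/108 = -o/56 - 13/36 = -13/36 - o/56)
p(I) = -297*I/40 (p(I) = 99*(I + I*(-7))/80 = 99*(I - 7*I)/80 = 99*(-6*I)/80 = -297*I/40)
y(-87)/39244 - 39410/p(-178) = (-13/36 - 1/56*(-87))/39244 - 39410/((-297/40*(-178))) = (-13/36 + 87/56)*(1/39244) - 39410/26433/20 = (601/504)*(1/39244) - 39410*20/26433 = 601/19778976 - 788200/26433 = -1732196999663/58090852512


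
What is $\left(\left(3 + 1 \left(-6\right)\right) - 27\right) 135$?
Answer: $-4050$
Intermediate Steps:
$\left(\left(3 + 1 \left(-6\right)\right) - 27\right) 135 = \left(\left(3 - 6\right) - 27\right) 135 = \left(-3 - 27\right) 135 = \left(-30\right) 135 = -4050$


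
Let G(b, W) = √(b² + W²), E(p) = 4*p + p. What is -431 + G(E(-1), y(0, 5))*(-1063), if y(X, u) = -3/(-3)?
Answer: -431 - 1063*√26 ≈ -5851.3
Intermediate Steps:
E(p) = 5*p
y(X, u) = 1 (y(X, u) = -3*(-⅓) = 1)
G(b, W) = √(W² + b²)
-431 + G(E(-1), y(0, 5))*(-1063) = -431 + √(1² + (5*(-1))²)*(-1063) = -431 + √(1 + (-5)²)*(-1063) = -431 + √(1 + 25)*(-1063) = -431 + √26*(-1063) = -431 - 1063*√26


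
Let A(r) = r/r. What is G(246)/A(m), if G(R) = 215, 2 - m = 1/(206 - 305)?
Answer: 215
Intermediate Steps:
m = 199/99 (m = 2 - 1/(206 - 305) = 2 - 1/(-99) = 2 - 1*(-1/99) = 2 + 1/99 = 199/99 ≈ 2.0101)
A(r) = 1
G(246)/A(m) = 215/1 = 215*1 = 215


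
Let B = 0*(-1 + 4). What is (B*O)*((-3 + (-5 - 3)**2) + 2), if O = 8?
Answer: 0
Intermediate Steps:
B = 0 (B = 0*3 = 0)
(B*O)*((-3 + (-5 - 3)**2) + 2) = (0*8)*((-3 + (-5 - 3)**2) + 2) = 0*((-3 + (-8)**2) + 2) = 0*((-3 + 64) + 2) = 0*(61 + 2) = 0*63 = 0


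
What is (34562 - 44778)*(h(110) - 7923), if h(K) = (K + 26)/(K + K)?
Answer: 4451427896/55 ≈ 8.0935e+7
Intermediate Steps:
h(K) = (26 + K)/(2*K) (h(K) = (26 + K)/((2*K)) = (26 + K)*(1/(2*K)) = (26 + K)/(2*K))
(34562 - 44778)*(h(110) - 7923) = (34562 - 44778)*((½)*(26 + 110)/110 - 7923) = -10216*((½)*(1/110)*136 - 7923) = -10216*(34/55 - 7923) = -10216*(-435731/55) = 4451427896/55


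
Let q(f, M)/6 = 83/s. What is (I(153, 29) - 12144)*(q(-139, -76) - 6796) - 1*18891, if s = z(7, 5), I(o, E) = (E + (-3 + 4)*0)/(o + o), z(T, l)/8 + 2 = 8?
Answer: 67226238269/816 ≈ 8.2385e+7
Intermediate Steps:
z(T, l) = 48 (z(T, l) = -16 + 8*8 = -16 + 64 = 48)
I(o, E) = E/(2*o) (I(o, E) = (E + 1*0)/((2*o)) = (E + 0)*(1/(2*o)) = E*(1/(2*o)) = E/(2*o))
s = 48
q(f, M) = 83/8 (q(f, M) = 6*(83/48) = 83/8)
(I(153, 29) - 12144)*(q(-139, -76) - 6796) - 1*18891 = ((1/2)*29/153 - 12144)*(83/8 - 6796) - 1*18891 = ((1/2)*29*(1/153) - 12144)*(-54285/8) - 18891 = (29/306 - 12144)*(-54285/8) - 18891 = -3716035/306*(-54285/8) - 18891 = 67241653325/816 - 18891 = 67226238269/816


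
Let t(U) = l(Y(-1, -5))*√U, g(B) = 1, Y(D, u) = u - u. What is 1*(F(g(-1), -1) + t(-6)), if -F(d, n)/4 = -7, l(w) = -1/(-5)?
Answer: 28 + I*√6/5 ≈ 28.0 + 0.4899*I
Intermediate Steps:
Y(D, u) = 0
l(w) = ⅕ (l(w) = -1*(-⅕) = ⅕)
F(d, n) = 28 (F(d, n) = -4*(-7) = 28)
t(U) = √U/5
1*(F(g(-1), -1) + t(-6)) = 1*(28 + √(-6)/5) = 1*(28 + (I*√6)/5) = 1*(28 + I*√6/5) = 28 + I*√6/5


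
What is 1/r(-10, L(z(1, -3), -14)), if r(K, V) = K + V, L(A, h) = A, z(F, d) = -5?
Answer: -1/15 ≈ -0.066667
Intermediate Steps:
1/r(-10, L(z(1, -3), -14)) = 1/(-10 - 5) = 1/(-15) = -1/15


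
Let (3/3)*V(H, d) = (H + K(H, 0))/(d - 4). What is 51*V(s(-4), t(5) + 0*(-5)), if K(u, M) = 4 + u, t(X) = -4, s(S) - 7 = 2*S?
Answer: -51/4 ≈ -12.750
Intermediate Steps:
s(S) = 7 + 2*S
V(H, d) = (4 + 2*H)/(-4 + d) (V(H, d) = (H + (4 + H))/(d - 4) = (4 + 2*H)/(-4 + d))
51*V(s(-4), t(5) + 0*(-5)) = 51*(2*(2 + (7 + 2*(-4)))/(-4 + (-4 + 0*(-5)))) = 51*(2*(2 + (7 - 8))/(-4 + (-4 + 0))) = 51*(2*(2 - 1)/(-4 - 4)) = 51*(2*1/(-8)) = 51*(2*(-⅛)*1) = 51*(-¼) = -51/4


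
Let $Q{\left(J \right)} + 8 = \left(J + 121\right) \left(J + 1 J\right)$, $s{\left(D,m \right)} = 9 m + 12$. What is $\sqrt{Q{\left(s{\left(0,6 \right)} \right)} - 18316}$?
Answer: $2 \sqrt{1590} \approx 79.75$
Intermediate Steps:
$s{\left(D,m \right)} = 12 + 9 m$
$Q{\left(J \right)} = -8 + 2 J \left(121 + J\right)$ ($Q{\left(J \right)} = -8 + \left(J + 121\right) \left(J + 1 J\right) = -8 + \left(121 + J\right) \left(J + J\right) = -8 + \left(121 + J\right) 2 J = -8 + 2 J \left(121 + J\right)$)
$\sqrt{Q{\left(s{\left(0,6 \right)} \right)} - 18316} = \sqrt{\left(-8 + 2 \left(12 + 9 \cdot 6\right)^{2} + 242 \left(12 + 9 \cdot 6\right)\right) - 18316} = \sqrt{\left(-8 + 2 \left(12 + 54\right)^{2} + 242 \left(12 + 54\right)\right) - 18316} = \sqrt{\left(-8 + 2 \cdot 66^{2} + 242 \cdot 66\right) - 18316} = \sqrt{\left(-8 + 2 \cdot 4356 + 15972\right) - 18316} = \sqrt{\left(-8 + 8712 + 15972\right) - 18316} = \sqrt{24676 - 18316} = \sqrt{6360} = 2 \sqrt{1590}$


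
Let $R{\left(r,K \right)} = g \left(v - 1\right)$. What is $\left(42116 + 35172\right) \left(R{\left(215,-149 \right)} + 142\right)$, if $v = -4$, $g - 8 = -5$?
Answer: $9815576$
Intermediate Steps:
$g = 3$ ($g = 8 - 5 = 3$)
$R{\left(r,K \right)} = -15$ ($R{\left(r,K \right)} = 3 \left(-4 - 1\right) = 3 \left(-5\right) = -15$)
$\left(42116 + 35172\right) \left(R{\left(215,-149 \right)} + 142\right) = \left(42116 + 35172\right) \left(-15 + 142\right) = 77288 \cdot 127 = 9815576$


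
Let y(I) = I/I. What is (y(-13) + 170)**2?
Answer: 29241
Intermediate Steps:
y(I) = 1
(y(-13) + 170)**2 = (1 + 170)**2 = 171**2 = 29241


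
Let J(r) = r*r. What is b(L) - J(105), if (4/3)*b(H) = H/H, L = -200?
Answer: -44097/4 ≈ -11024.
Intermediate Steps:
J(r) = r**2
b(H) = 3/4 (b(H) = 3*(H/H)/4 = (3/4)*1 = 3/4)
b(L) - J(105) = 3/4 - 1*105**2 = 3/4 - 1*11025 = 3/4 - 11025 = -44097/4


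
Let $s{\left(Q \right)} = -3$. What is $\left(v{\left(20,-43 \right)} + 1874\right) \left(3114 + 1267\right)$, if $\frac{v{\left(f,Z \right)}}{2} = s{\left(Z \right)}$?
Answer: $8183708$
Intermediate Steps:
$v{\left(f,Z \right)} = -6$ ($v{\left(f,Z \right)} = 2 \left(-3\right) = -6$)
$\left(v{\left(20,-43 \right)} + 1874\right) \left(3114 + 1267\right) = \left(-6 + 1874\right) \left(3114 + 1267\right) = 1868 \cdot 4381 = 8183708$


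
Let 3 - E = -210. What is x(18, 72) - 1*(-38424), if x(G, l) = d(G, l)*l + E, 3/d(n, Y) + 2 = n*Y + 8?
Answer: 8384265/217 ≈ 38637.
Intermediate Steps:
E = 213 (E = 3 - 1*(-210) = 3 + 210 = 213)
d(n, Y) = 3/(6 + Y*n) (d(n, Y) = 3/(-2 + (n*Y + 8)) = 3/(-2 + (Y*n + 8)) = 3/(-2 + (8 + Y*n)) = 3/(6 + Y*n))
x(G, l) = 213 + 3*l/(6 + G*l) (x(G, l) = (3/(6 + l*G))*l + 213 = (3/(6 + G*l))*l + 213 = 3*l/(6 + G*l) + 213 = 213 + 3*l/(6 + G*l))
x(18, 72) - 1*(-38424) = 3*(426 + 72 + 71*18*72)/(6 + 18*72) - 1*(-38424) = 3*(426 + 72 + 92016)/(6 + 1296) + 38424 = 3*92514/1302 + 38424 = 3*(1/1302)*92514 + 38424 = 46257/217 + 38424 = 8384265/217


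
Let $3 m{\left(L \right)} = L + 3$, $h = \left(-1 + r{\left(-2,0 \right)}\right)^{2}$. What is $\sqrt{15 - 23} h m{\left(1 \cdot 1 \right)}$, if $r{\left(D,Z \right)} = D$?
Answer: $24 i \sqrt{2} \approx 33.941 i$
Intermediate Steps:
$h = 9$ ($h = \left(-1 - 2\right)^{2} = \left(-3\right)^{2} = 9$)
$m{\left(L \right)} = 1 + \frac{L}{3}$ ($m{\left(L \right)} = \frac{L + 3}{3} = \frac{3 + L}{3} = 1 + \frac{L}{3}$)
$\sqrt{15 - 23} h m{\left(1 \cdot 1 \right)} = \sqrt{15 - 23} \cdot 9 \left(1 + \frac{1 \cdot 1}{3}\right) = \sqrt{-8} \cdot 9 \left(1 + \frac{1}{3} \cdot 1\right) = 2 i \sqrt{2} \cdot 9 \left(1 + \frac{1}{3}\right) = 18 i \sqrt{2} \cdot \frac{4}{3} = 24 i \sqrt{2}$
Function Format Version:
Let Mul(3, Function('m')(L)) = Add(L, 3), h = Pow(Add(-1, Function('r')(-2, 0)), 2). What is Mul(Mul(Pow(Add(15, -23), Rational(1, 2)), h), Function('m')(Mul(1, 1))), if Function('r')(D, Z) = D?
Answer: Mul(24, I, Pow(2, Rational(1, 2))) ≈ Mul(33.941, I)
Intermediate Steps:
h = 9 (h = Pow(Add(-1, -2), 2) = Pow(-3, 2) = 9)
Function('m')(L) = Add(1, Mul(Rational(1, 3), L)) (Function('m')(L) = Mul(Rational(1, 3), Add(L, 3)) = Mul(Rational(1, 3), Add(3, L)) = Add(1, Mul(Rational(1, 3), L)))
Mul(Mul(Pow(Add(15, -23), Rational(1, 2)), h), Function('m')(Mul(1, 1))) = Mul(Mul(Pow(Add(15, -23), Rational(1, 2)), 9), Add(1, Mul(Rational(1, 3), Mul(1, 1)))) = Mul(Mul(Pow(-8, Rational(1, 2)), 9), Add(1, Mul(Rational(1, 3), 1))) = Mul(Mul(Mul(2, I, Pow(2, Rational(1, 2))), 9), Add(1, Rational(1, 3))) = Mul(Mul(18, I, Pow(2, Rational(1, 2))), Rational(4, 3)) = Mul(24, I, Pow(2, Rational(1, 2)))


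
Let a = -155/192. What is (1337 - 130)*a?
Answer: -187085/192 ≈ -974.40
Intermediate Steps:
a = -155/192 (a = -155*1/192 = -155/192 ≈ -0.80729)
(1337 - 130)*a = (1337 - 130)*(-155/192) = 1207*(-155/192) = -187085/192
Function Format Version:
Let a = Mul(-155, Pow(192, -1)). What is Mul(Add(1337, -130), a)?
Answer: Rational(-187085, 192) ≈ -974.40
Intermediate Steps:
a = Rational(-155, 192) (a = Mul(-155, Rational(1, 192)) = Rational(-155, 192) ≈ -0.80729)
Mul(Add(1337, -130), a) = Mul(Add(1337, -130), Rational(-155, 192)) = Mul(1207, Rational(-155, 192)) = Rational(-187085, 192)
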